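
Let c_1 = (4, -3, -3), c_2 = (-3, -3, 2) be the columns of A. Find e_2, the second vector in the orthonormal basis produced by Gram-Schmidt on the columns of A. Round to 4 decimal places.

e_2 = (-0.4383, -0.8566, 0.2723)

c_1 = (4, -3, -3); ‖c_1‖ = 5.8310, so e_1 = (0.6860, -0.5145, -0.5145).
e_1·c_2 = 0.6860·(-3) + (-0.5145)·(-3) + (-0.5145)·2 = -1.5435.
u_2 = c_2 + 1.5435·e_1 = (-1.9412, -3.7941, 1.2059).
‖u_2‖ = 4.4292, so e_2 = (-0.4383, -0.8566, 0.2723).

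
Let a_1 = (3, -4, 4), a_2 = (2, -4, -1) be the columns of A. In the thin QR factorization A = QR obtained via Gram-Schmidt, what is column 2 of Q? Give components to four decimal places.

a_1 = (3, -4, 4); ‖a_1‖ = 6.4031, so e_1 = (0.4685, -0.6247, 0.6247).
e_1·a_2 = 0.4685·2 + (-0.6247)·(-4) + 0.6247·(-1) = 2.8111.
u_2 = a_2 − 2.8111·e_1 = (0.6829, -2.2439, -2.7561).
‖u_2‖ = 3.6191, so e_2 = (0.1887, -0.6200, -0.7616).

e_2 = (0.1887, -0.6200, -0.7616)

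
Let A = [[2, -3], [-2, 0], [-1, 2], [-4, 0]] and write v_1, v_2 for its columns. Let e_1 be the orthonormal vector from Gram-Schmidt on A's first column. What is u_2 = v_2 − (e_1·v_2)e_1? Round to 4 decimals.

v_1 = (2, -2, -1, -4); ‖v_1‖ = 5.0000, so e_1 = (0.4000, -0.4000, -0.2000, -0.8000).
e_1·v_2 = 0.4000·(-3) + (-0.4000)·0 + (-0.2000)·2 + (-0.8000)·0 = -1.6000.
u_2 = v_2 + 1.6000·e_1 = (-2.3600, -0.6400, 1.6800, -1.2800).

u_2 = (-2.3600, -0.6400, 1.6800, -1.2800)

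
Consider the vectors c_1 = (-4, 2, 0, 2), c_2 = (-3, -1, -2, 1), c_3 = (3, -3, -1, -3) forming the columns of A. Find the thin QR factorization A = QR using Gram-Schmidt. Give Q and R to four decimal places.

Q = [[-0.8165, -0.3333, -0.4020], [0.4082, -0.6667, 0.1005], [0.0000, -0.6667, 0.1005], [0.4082, 0.0000, -0.9045]], R = [[4.8990, 2.4495, -4.8990], [0.0000, 3.0000, 1.6667], [0.0000, 0.0000, 1.1055]]

c_1 = (-4, 2, 0, 2); ‖c_1‖ = 4.8990, so q_1 = (-0.8165, 0.4082, 0.0000, 0.4082).
q_1·c_2 = (-0.8165)·(-3) + 0.4082·(-1) + 0.0000·(-2) + 0.4082·1 = 2.4495.
u_2 = c_2 − 2.4495·q_1 = (-1.0000, -2.0000, -2.0000, 0.0000).
‖u_2‖ = 3.0000, so q_2 = (-0.3333, -0.6667, -0.6667, 0.0000).
q_1·c_3 = (-0.8165)·3 + 0.4082·(-3) + 0.0000·(-1) + 0.4082·(-3) = -4.8990; q_2·c_3 = (-0.3333)·3 + (-0.6667)·(-3) + (-0.6667)·(-1) + (0.0000)·(-3) = 1.6667.
u_3 = c_3 + 4.8990·q_1 − 1.6667·q_2 = (-0.4444, 0.1111, 0.1111, -1.0000).
‖u_3‖ = 1.1055, so q_3 = (-0.4020, 0.1005, 0.1005, -0.9045).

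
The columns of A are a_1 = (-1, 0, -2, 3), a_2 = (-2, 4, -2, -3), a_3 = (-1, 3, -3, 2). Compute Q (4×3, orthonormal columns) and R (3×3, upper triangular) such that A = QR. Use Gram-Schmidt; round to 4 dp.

q_1 = a_1/‖a_1‖ = (-1, 0, -2, 3)/3.7417 = (-0.2673, 0.0000, -0.5345, 0.8018).
r_{12} = q_1·a_2 = -0.8018.
u_2 = a_2 + 0.8018·q_1 = (-2.2143, 4.0000, -2.4286, -2.3571).
‖u_2‖ = 5.6883, so q_2 = (-0.3893, 0.7032, -0.4269, -0.4144).
r_{13} = q_1·a_3 = 3.4744; r_{23} = q_2·a_3 = 2.9509.
u_3 = a_3 − 3.4744·q_1 − 2.9509·q_2 = (1.0773, 0.9249, 0.1170, 0.4371).
‖u_3‖ = 1.4902, so q_3 = (0.7229, 0.6207, 0.0785, 0.2933).

Q = [[-0.2673, -0.3893, 0.7229], [0.0000, 0.7032, 0.6207], [-0.5345, -0.4269, 0.0785], [0.8018, -0.4144, 0.2933]], R = [[3.7417, -0.8018, 3.4744], [0.0000, 5.6883, 2.9509], [0.0000, 0.0000, 1.4902]]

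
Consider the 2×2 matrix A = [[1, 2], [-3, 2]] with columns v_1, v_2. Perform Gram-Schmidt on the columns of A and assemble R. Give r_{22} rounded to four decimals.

r_{22} = 2.5298

v_1 = (1, -3); ‖v_1‖ = 3.1623, so q_1 = (0.3162, -0.9487).
q_1·v_2 = 0.3162·2 + (-0.9487)·2 = -1.2649.
u_2 = v_2 + 1.2649·q_1 = (2.4000, 0.8000).
r_{22} = ‖u_2‖ = 2.5298.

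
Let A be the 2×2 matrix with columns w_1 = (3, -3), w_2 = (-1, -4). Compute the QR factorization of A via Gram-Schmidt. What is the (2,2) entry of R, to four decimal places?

r_{22} = 3.5355

w_1 = (3, -3); ‖w_1‖ = 4.2426, so e_1 = (0.7071, -0.7071).
e_1·w_2 = 0.7071·(-1) + (-0.7071)·(-4) = 2.1213.
u_2 = w_2 − 2.1213·e_1 = (-2.5000, -2.5000).
r_{22} = ‖u_2‖ = 3.5355.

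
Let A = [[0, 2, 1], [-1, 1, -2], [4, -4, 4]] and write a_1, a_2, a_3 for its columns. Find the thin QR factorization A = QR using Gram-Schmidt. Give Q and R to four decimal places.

a_1 = (0, -1, 4); ‖a_1‖ = 4.1231, so e_1 = (0.0000, -0.2425, 0.9701).
e_1·a_2 = 0.0000·2 + (-0.2425)·1 + 0.9701·(-4) = -4.1231.
u_2 = a_2 + 4.1231·e_1 = (2.0000, 0.0000, 0.0000).
‖u_2‖ = 2.0000, so e_2 = (1.0000, 0.0000, 0.0000).
e_1·a_3 = 0.0000·1 + (-0.2425)·(-2) + 0.9701·4 = 4.3656; e_2·a_3 = 1.0000·1 + 0.0000·(-2) + 0.0000·4 = 1.0000.
u_3 = a_3 − 4.3656·e_1 − 1.0000·e_2 = (0.0000, -0.9412, -0.2353).
‖u_3‖ = 0.9701, so e_3 = (0.0000, -0.9701, -0.2425).

Q = [[0.0000, 1.0000, 0.0000], [-0.2425, 0.0000, -0.9701], [0.9701, 0.0000, -0.2425]], R = [[4.1231, -4.1231, 4.3656], [0.0000, 2.0000, 1.0000], [0.0000, 0.0000, 0.9701]]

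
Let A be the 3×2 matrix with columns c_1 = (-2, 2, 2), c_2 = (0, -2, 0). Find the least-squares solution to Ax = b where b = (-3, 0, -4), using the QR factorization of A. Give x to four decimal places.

x = (-0.2500, -0.2500)

c_1 = (-2, 2, 2); ‖c_1‖ = 3.4641, so e_1 = (-0.5774, 0.5774, 0.5774).
e_1·c_2 = (-0.5774)·0 + 0.5774·(-2) + 0.5774·0 = -1.1547.
u_2 = c_2 + 1.1547·e_1 = (-0.6667, -1.3333, 0.6667).
‖u_2‖ = 1.6330, so e_2 = (-0.4082, -0.8165, 0.4082).
Qᵀb = (-0.5774, -0.4082).
Back-substitute: x_2 = -0.4082/1.6330 = -0.2500.
x_1 = (-0.5774 + 1.1547·(-0.2500))/3.4641 = -0.2500.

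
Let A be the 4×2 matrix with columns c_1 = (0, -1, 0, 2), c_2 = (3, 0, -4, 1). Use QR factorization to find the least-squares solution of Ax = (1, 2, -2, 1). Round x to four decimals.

c_1 = (0, -1, 0, 2); ‖c_1‖ = 2.2361, so e_1 = (0.0000, -0.4472, 0.0000, 0.8944).
e_1·c_2 = 0.0000·3 + (-0.4472)·0 + 0.0000·(-4) + 0.8944·1 = 0.8944.
u_2 = c_2 − 0.8944·e_1 = (3.0000, 0.4000, -4.0000, 0.2000).
‖u_2‖ = 5.0200, so e_2 = (0.5976, 0.0797, -0.7968, 0.0398).
Qᵀb = (0.0000, 2.3905).
Back-substitute: x_2 = 2.3905/5.0200 = 0.4762.
x_1 = (0.0000 − 0.8944·0.4762)/2.2361 = -0.1905.

x = (-0.1905, 0.4762)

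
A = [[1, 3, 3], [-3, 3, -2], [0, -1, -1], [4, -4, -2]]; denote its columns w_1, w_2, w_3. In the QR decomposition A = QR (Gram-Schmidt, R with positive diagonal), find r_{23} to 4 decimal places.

w_1 = (1, -3, 0, 4); ‖w_1‖ = 5.0990, so e_1 = (0.1961, -0.5883, 0.0000, 0.7845).
e_1·w_2 = 0.1961·3 + (-0.5883)·3 + 0.0000·(-1) + 0.7845·(-4) = -4.3146.
u_2 = w_2 + 4.3146·e_1 = (3.8462, 0.4615, -1.0000, -0.6154).
‖u_2‖ = 4.0478, so e_2 = (0.9502, 0.1140, -0.2470, -0.1520).
r_{23} = e_2·w_3 = 3.1736.

r_{23} = 3.1736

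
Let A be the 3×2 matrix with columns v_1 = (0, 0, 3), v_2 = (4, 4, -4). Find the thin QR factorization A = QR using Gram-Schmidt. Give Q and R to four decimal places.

e_1 = v_1/‖v_1‖ = (0, 0, 3)/3.0000 = (0.0000, 0.0000, 1.0000).
r_{12} = e_1·v_2 = -4.0000.
u_2 = v_2 + 4.0000·e_1 = (4.0000, 4.0000, 0.0000).
‖u_2‖ = 5.6569, so e_2 = (0.7071, 0.7071, 0.0000).

Q = [[0.0000, 0.7071], [0.0000, 0.7071], [1.0000, 0.0000]], R = [[3.0000, -4.0000], [0.0000, 5.6569]]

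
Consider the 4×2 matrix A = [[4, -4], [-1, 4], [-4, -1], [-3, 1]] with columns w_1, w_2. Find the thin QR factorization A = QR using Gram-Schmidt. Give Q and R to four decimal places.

q_1 = w_1/‖w_1‖ = (4, -1, -4, -3)/6.4807 = (0.6172, -0.1543, -0.6172, -0.4629).
r_{12} = q_1·w_2 = -2.9318.
u_2 = w_2 + 2.9318·q_1 = (-2.1905, 3.5476, -2.8095, -0.3571).
‖u_2‖ = 5.0403, so q_2 = (-0.4346, 0.7038, -0.5574, -0.0709).

Q = [[0.6172, -0.4346], [-0.1543, 0.7038], [-0.6172, -0.5574], [-0.4629, -0.0709]], R = [[6.4807, -2.9318], [0.0000, 5.0403]]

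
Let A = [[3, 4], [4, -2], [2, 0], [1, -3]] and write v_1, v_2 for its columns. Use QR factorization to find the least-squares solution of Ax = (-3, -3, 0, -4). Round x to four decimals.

v_1 = (3, 4, 2, 1); ‖v_1‖ = 5.4772, so e_1 = (0.5477, 0.7303, 0.3651, 0.1826).
e_1·v_2 = 0.5477·4 + 0.7303·(-2) + 0.3651·0 + 0.1826·(-3) = 0.1826.
u_2 = v_2 − 0.1826·e_1 = (3.9000, -2.1333, -0.0667, -3.0333).
‖u_2‖ = 5.3821, so e_2 = (0.7246, -0.3964, -0.0124, -0.5636).
Qᵀb = (-4.5644, 1.2696).
Back-substitute: x_2 = 1.2696/5.3821 = 0.2359.
x_1 = (-4.5644 − 0.1826·0.2359)/5.4772 = -0.8412.

x = (-0.8412, 0.2359)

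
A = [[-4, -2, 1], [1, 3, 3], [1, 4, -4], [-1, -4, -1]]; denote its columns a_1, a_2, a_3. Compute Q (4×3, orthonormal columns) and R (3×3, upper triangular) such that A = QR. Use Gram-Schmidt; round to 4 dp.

a_1 = (-4, 1, 1, -1); ‖a_1‖ = 4.3589, so e_1 = (-0.9177, 0.2294, 0.2294, -0.2294).
e_1·a_2 = (-0.9177)·(-2) + 0.2294·3 + 0.2294·4 + (-0.2294)·(-4) = 4.3589.
u_2 = a_2 − 4.3589·e_1 = (2.0000, 2.0000, 3.0000, -3.0000).
‖u_2‖ = 5.0990, so e_2 = (0.3922, 0.3922, 0.5883, -0.5883).
e_1·a_3 = (-0.9177)·1 + 0.2294·3 + 0.2294·(-4) + (-0.2294)·(-1) = -0.9177; e_2·a_3 = 0.3922·1 + 0.3922·3 + 0.5883·(-4) + (-0.5883)·(-1) = -0.1961.
u_3 = a_3 + 0.9177·e_1 + 0.1961·e_2 = (0.2348, 3.2874, -3.6741, -1.3259).
‖u_3‖ = 5.1107, so e_3 = (0.0459, 0.6432, -0.7189, -0.2594).

Q = [[-0.9177, 0.3922, 0.0459], [0.2294, 0.3922, 0.6432], [0.2294, 0.5883, -0.7189], [-0.2294, -0.5883, -0.2594]], R = [[4.3589, 4.3589, -0.9177], [0.0000, 5.0990, -0.1961], [0.0000, 0.0000, 5.1107]]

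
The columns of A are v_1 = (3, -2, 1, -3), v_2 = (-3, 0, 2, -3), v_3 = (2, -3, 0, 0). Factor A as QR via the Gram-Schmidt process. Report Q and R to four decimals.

Q = [[0.6255, -0.6980, -0.2922], [-0.4170, 0.0372, -0.8992], [0.2085, 0.4095, 0.0452], [-0.6255, -0.5863, 0.3224]], R = [[4.7958, 0.4170, 2.5022], [0.0000, 4.6718, -1.5076], [0.0000, 0.0000, 2.1133]]

v_1 = (3, -2, 1, -3); ‖v_1‖ = 4.7958, so e_1 = (0.6255, -0.4170, 0.2085, -0.6255).
e_1·v_2 = 0.6255·(-3) + (-0.4170)·0 + 0.2085·2 + (-0.6255)·(-3) = 0.4170.
u_2 = v_2 − 0.4170·e_1 = (-3.2609, 0.1739, 1.9130, -2.7391).
‖u_2‖ = 4.6718, so e_2 = (-0.6980, 0.0372, 0.4095, -0.5863).
e_1·v_3 = 0.6255·2 + (-0.4170)·(-3) + 0.2085·0 + (-0.6255)·0 = 2.5022; e_2·v_3 = (-0.6980)·2 + 0.0372·(-3) + 0.4095·0 + (-0.5863)·0 = -1.5076.
u_3 = v_3 − 2.5022·e_1 + 1.5076·e_2 = (-0.6175, -1.9004, 0.0956, 0.6813).
‖u_3‖ = 2.1133, so e_3 = (-0.2922, -0.8992, 0.0452, 0.3224).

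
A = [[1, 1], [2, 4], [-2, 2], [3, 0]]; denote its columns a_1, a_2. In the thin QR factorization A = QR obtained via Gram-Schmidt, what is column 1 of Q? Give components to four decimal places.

q_1 = (0.2357, 0.4714, -0.4714, 0.7071)

a_1 = (1, 2, -2, 3); ‖a_1‖ = 4.2426, so q_1 = (0.2357, 0.4714, -0.4714, 0.7071).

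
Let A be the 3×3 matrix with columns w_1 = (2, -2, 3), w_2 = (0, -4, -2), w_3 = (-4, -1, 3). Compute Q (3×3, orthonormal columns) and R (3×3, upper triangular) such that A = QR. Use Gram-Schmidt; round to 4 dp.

e_1 = w_1/‖w_1‖ = (2, -2, 3)/4.1231 = (0.4851, -0.4851, 0.7276).
r_{12} = e_1·w_2 = 0.4851.
u_2 = w_2 − 0.4851·e_1 = (-0.2353, -3.7647, -2.3529).
‖u_2‖ = 4.4458, so e_2 = (-0.0529, -0.8468, -0.5293).
r_{13} = e_1·w_3 = 0.7276; r_{23} = e_2·w_3 = -0.5293.
u_3 = w_3 − 0.7276·e_1 + 0.5293·e_2 = (-4.3810, -1.0952, 2.1905).
‖u_3‖ = 5.0190, so e_3 = (-0.8729, -0.2182, 0.4364).

Q = [[0.4851, -0.0529, -0.8729], [-0.4851, -0.8468, -0.2182], [0.7276, -0.5293, 0.4364]], R = [[4.1231, 0.4851, 0.7276], [0.0000, 4.4458, -0.5293], [0.0000, 0.0000, 5.0190]]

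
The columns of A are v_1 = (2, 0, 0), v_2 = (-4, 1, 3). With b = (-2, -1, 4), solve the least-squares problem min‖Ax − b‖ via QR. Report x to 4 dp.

v_1 = (2, 0, 0); ‖v_1‖ = 2.0000, so q_1 = (1.0000, 0.0000, 0.0000).
q_1·v_2 = 1.0000·(-4) + 0.0000·1 + 0.0000·3 = -4.0000.
u_2 = v_2 + 4.0000·q_1 = (0.0000, 1.0000, 3.0000).
‖u_2‖ = 3.1623, so q_2 = (0.0000, 0.3162, 0.9487).
Qᵀb = (-2.0000, 3.4785).
Back-substitute: x_2 = 3.4785/3.1623 = 1.1000.
x_1 = (-2.0000 + 4.0000·1.1000)/2.0000 = 1.2000.

x = (1.2000, 1.1000)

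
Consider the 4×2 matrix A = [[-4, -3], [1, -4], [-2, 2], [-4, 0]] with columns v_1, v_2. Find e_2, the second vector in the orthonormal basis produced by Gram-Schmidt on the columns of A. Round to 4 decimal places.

v_1 = (-4, 1, -2, -4); ‖v_1‖ = 6.0828, so e_1 = (-0.6576, 0.1644, -0.3288, -0.6576).
e_1·v_2 = (-0.6576)·(-3) + 0.1644·(-4) + (-0.3288)·2 + (-0.6576)·0 = 0.6576.
u_2 = v_2 − 0.6576·e_1 = (-2.5676, -4.1081, 2.2162, 0.4324).
‖u_2‖ = 5.3449, so e_2 = (-0.4804, -0.7686, 0.4146, 0.0809).

e_2 = (-0.4804, -0.7686, 0.4146, 0.0809)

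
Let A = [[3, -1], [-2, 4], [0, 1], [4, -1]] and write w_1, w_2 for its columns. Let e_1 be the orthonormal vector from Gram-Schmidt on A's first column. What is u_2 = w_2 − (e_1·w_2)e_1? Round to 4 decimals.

w_1 = (3, -2, 0, 4); ‖w_1‖ = 5.3852, so e_1 = (0.5571, -0.3714, 0.0000, 0.7428).
e_1·w_2 = 0.5571·(-1) + (-0.3714)·4 + 0.0000·1 + 0.7428·(-1) = -2.7854.
u_2 = w_2 + 2.7854·e_1 = (0.5517, 2.9655, 1.0000, 1.0690).

u_2 = (0.5517, 2.9655, 1.0000, 1.0690)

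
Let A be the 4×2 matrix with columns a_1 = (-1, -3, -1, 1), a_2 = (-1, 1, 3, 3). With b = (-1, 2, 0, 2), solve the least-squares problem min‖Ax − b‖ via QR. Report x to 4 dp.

e_1 = a_1/‖a_1‖ = (-1, -3, -1, 1)/3.4641 = (-0.2887, -0.8660, -0.2887, 0.2887).
r_{12} = e_1·a_2 = -0.5774.
u_2 = a_2 + 0.5774·e_1 = (-1.1667, 0.5000, 2.8333, 3.1667).
‖u_2‖ = 4.4347, so e_2 = (-0.2631, 0.1127, 0.6389, 0.7141).
Qᵀb = (-0.8660, 1.9167).
Back-substitute: x_2 = 1.9167/4.4347 = 0.4322.
x_1 = (-0.8660 + 0.5774·0.4322)/3.4641 = -0.1780.

x = (-0.1780, 0.4322)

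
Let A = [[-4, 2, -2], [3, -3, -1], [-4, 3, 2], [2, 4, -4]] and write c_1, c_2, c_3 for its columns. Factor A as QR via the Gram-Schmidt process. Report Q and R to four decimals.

Q = [[-0.5963, 0.0251, -0.8022], [0.4472, -0.3013, -0.3268], [-0.5963, 0.2134, 0.4619], [0.2981, 0.9290, -0.1904]], R = [[6.7082, -3.1305, -1.6398], [0.0000, 5.3104, -3.0381], [0.0000, 0.0000, 3.6168]]

c_1 = (-4, 3, -4, 2); ‖c_1‖ = 6.7082, so q_1 = (-0.5963, 0.4472, -0.5963, 0.2981).
q_1·c_2 = (-0.5963)·2 + 0.4472·(-3) + (-0.5963)·3 + 0.2981·4 = -3.1305.
u_2 = c_2 + 3.1305·q_1 = (0.1333, -1.6000, 1.1333, 4.9333).
‖u_2‖ = 5.3104, so q_2 = (0.0251, -0.3013, 0.2134, 0.9290).
q_1·c_3 = (-0.5963)·(-2) + 0.4472·(-1) + (-0.5963)·2 + 0.2981·(-4) = -1.6398; q_2·c_3 = 0.0251·(-2) + (-0.3013)·(-1) + 0.2134·2 + 0.9290·(-4) = -3.0381.
u_3 = c_3 + 1.6398·q_1 + 3.0381·q_2 = (-2.9015, -1.1820, 1.6706, -0.6887).
‖u_3‖ = 3.6168, so q_3 = (-0.8022, -0.3268, 0.4619, -0.1904).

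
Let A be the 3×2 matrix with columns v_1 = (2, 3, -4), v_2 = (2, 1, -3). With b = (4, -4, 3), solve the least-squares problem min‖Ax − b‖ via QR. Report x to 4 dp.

v_1 = (2, 3, -4); ‖v_1‖ = 5.3852, so q_1 = (0.3714, 0.5571, -0.7428).
q_1·v_2 = 0.3714·2 + 0.5571·1 + (-0.7428)·(-3) = 3.5282.
u_2 = v_2 − 3.5282·q_1 = (0.6897, -0.9655, -0.3793).
‖u_2‖ = 1.2457, so q_2 = (0.5536, -0.7751, -0.3045).
Qᵀb = (-2.9711, 4.4014).
Back-substitute: x_2 = 4.4014/1.2457 = 3.5333.
x_1 = (-2.9711 − 3.5282·3.5333)/5.3852 = -2.8667.

x = (-2.8667, 3.5333)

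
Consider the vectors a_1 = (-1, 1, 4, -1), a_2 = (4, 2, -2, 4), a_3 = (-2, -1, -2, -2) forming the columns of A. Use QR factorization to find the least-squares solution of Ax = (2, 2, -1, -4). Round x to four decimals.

x = (1.6667, 1.3889, 2.4444)

e_1 = a_1/‖a_1‖ = (-1, 1, 4, -1)/4.3589 = (-0.2294, 0.2294, 0.9177, -0.2294).
r_{12} = e_1·a_2 = -3.2118.
u_2 = a_2 + 3.2118·e_1 = (3.2632, 2.7368, 0.9474, 3.2632).
‖u_2‖ = 5.4483, so e_2 = (0.5989, 0.5023, 0.1739, 0.5989).
r_{13} = e_1·a_3 = -1.1471; r_{23} = e_2·a_3 = -3.2458.
u_3 = a_3 + 1.1471·e_1 + 3.2458·e_2 = (-0.3191, 0.8936, -0.3830, -0.3191).
‖u_3‖ = 1.0719, so e_3 = (-0.2977, 0.8337, -0.3573, -0.2977).
Qᵀb = (0.0000, -0.3671, 2.6202).
Back-substitute: x_3 = 2.6202/1.0719 = 2.4444.
x_2 = (-0.3671 + 3.2458·2.4444)/5.4483 = 1.3889.
x_1 = (0.0000 + 3.2118·1.3889 + 1.1471·2.4444)/4.3589 = 1.6667.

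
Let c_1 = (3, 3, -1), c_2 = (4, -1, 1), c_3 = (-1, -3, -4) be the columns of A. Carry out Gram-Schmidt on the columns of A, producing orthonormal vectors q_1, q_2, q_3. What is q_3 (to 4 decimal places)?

q_3 = (0.1200, -0.4198, -0.8996)

c_1 = (3, 3, -1); ‖c_1‖ = 4.3589, so q_1 = (0.6882, 0.6882, -0.2294).
q_1·c_2 = 0.6882·4 + 0.6882·(-1) + (-0.2294)·1 = 1.8353.
u_2 = c_2 − 1.8353·q_1 = (2.7368, -2.2632, 1.4211).
‖u_2‖ = 3.8251, so q_2 = (0.7155, -0.5917, 0.3715).
q_1·c_3 = 0.6882·(-1) + 0.6882·(-3) + (-0.2294)·(-4) = -1.8353; q_2·c_3 = 0.7155·(-1) + (-0.5917)·(-3) + 0.3715·(-4) = -0.4265.
u_3 = c_3 + 1.8353·q_1 + 0.4265·q_2 = (0.5683, -1.9892, -4.2626).
‖u_3‖ = 4.7381, so q_3 = (0.1200, -0.4198, -0.8996).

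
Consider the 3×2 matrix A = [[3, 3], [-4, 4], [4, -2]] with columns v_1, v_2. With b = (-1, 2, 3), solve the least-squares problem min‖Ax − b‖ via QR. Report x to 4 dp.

x = (0.0145, -0.0270)

e_1 = v_1/‖v_1‖ = (3, -4, 4)/6.4031 = (0.4685, -0.6247, 0.6247).
r_{12} = e_1·v_2 = -2.3426.
u_2 = v_2 + 2.3426·e_1 = (4.0976, 2.5366, -0.5366).
‖u_2‖ = 4.8489, so e_2 = (0.8450, 0.5231, -0.1107).
Qᵀb = (0.1562, -0.1308).
Back-substitute: x_2 = -0.1308/4.8489 = -0.0270.
x_1 = (0.1562 + 2.3426·(-0.0270))/6.4031 = 0.0145.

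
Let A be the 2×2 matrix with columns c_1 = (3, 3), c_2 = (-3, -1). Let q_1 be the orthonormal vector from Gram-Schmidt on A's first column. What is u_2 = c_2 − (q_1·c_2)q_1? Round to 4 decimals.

u_2 = (-1.0000, 1.0000)

c_1 = (3, 3); ‖c_1‖ = 4.2426, so q_1 = (0.7071, 0.7071).
q_1·c_2 = 0.7071·(-3) + 0.7071·(-1) = -2.8284.
u_2 = c_2 + 2.8284·q_1 = (-1.0000, 1.0000).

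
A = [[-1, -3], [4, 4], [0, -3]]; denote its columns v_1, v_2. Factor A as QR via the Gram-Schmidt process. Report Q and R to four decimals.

v_1 = (-1, 4, 0); ‖v_1‖ = 4.1231, so q_1 = (-0.2425, 0.9701, 0.0000).
q_1·v_2 = (-0.2425)·(-3) + 0.9701·4 + 0.0000·(-3) = 4.6082.
u_2 = v_2 − 4.6082·q_1 = (-1.8824, -0.4706, -3.0000).
‖u_2‖ = 3.5728, so q_2 = (-0.5269, -0.1317, -0.8397).

Q = [[-0.2425, -0.5269], [0.9701, -0.1317], [0.0000, -0.8397]], R = [[4.1231, 4.6082], [0.0000, 3.5728]]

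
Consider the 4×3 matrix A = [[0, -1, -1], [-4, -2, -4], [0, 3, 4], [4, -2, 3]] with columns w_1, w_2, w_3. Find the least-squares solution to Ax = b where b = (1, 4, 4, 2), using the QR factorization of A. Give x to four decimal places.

w_1 = (0, -4, 0, 4); ‖w_1‖ = 5.6569, so q_1 = (0.0000, -0.7071, 0.0000, 0.7071).
q_1·w_2 = 0.0000·(-1) + (-0.7071)·(-2) + 0.0000·3 + 0.7071·(-2) = 0.0000.
u_2 = w_2 + 0.0000·q_1 = (-1.0000, -2.0000, 3.0000, -2.0000).
‖u_2‖ = 4.2426, so q_2 = (-0.2357, -0.4714, 0.7071, -0.4714).
q_1·w_3 = 0.0000·(-1) + (-0.7071)·(-4) + 0.0000·4 + 0.7071·3 = 4.9497; q_2·w_3 = (-0.2357)·(-1) + (-0.4714)·(-4) + 0.7071·4 + (-0.4714)·3 = 3.5355.
u_3 = w_3 − 4.9497·q_1 − 3.5355·q_2 = (-0.1667, 1.1667, 1.5000, 1.1667).
‖u_3‖ = 2.2361, so q_3 = (-0.0745, 0.5217, 0.6708, 0.5217).
Qᵀb = (-1.4142, -0.2357, 5.7392).
Back-substitute: x_3 = 5.7392/2.2361 = 2.5667.
x_2 = (-0.2357 − 3.5355·2.5667)/4.2426 = -2.1944.
x_1 = (-1.4142 + 0.0000·(-2.1944) − 4.9497·2.5667)/5.6569 = -2.4958.

x = (-2.4958, -2.1944, 2.5667)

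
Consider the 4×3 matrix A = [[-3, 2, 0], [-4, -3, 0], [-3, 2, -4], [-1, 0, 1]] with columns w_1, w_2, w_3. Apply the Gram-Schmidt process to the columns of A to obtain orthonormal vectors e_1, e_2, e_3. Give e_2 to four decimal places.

w_1 = (-3, -4, -3, -1); ‖w_1‖ = 5.9161, so e_1 = (-0.5071, -0.6761, -0.5071, -0.1690).
e_1·w_2 = (-0.5071)·2 + (-0.6761)·(-3) + (-0.5071)·2 + (-0.1690)·0 = 0.0000.
u_2 = w_2 + 0.0000·e_1 = (2.0000, -3.0000, 2.0000, 0.0000).
‖u_2‖ = 4.1231, so e_2 = (0.4851, -0.7276, 0.4851, 0.0000).

e_2 = (0.4851, -0.7276, 0.4851, 0.0000)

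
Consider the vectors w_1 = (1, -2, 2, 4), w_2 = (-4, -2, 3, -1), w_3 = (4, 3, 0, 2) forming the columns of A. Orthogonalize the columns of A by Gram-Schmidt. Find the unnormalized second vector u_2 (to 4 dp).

u_2 = (-4.0800, -1.8400, 2.8400, -1.3200)

q_1 = w_1/‖w_1‖ = (1, -2, 2, 4)/5.0000 = (0.2000, -0.4000, 0.4000, 0.8000).
r_{12} = q_1·w_2 = 0.4000.
u_2 = w_2 − 0.4000·q_1 = (-4.0800, -1.8400, 2.8400, -1.3200).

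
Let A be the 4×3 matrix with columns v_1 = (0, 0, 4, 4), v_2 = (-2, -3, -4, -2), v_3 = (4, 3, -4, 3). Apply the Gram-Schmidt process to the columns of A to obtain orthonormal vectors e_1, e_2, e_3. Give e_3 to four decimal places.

e_1 = v_1/‖v_1‖ = (0, 0, 4, 4)/5.6569 = (0.0000, 0.0000, 0.7071, 0.7071).
r_{12} = e_1·v_2 = -4.2426.
u_2 = v_2 + 4.2426·e_1 = (-2.0000, -3.0000, -1.0000, 1.0000).
‖u_2‖ = 3.8730, so e_2 = (-0.5164, -0.7746, -0.2582, 0.2582).
r_{13} = e_1·v_3 = -0.7071; r_{23} = e_2·v_3 = -2.5820.
u_3 = v_3 + 0.7071·e_1 + 2.5820·e_2 = (2.6667, 1.0000, -4.1667, 4.1667).
‖u_3‖ = 6.5447, so e_3 = (0.4075, 0.1528, -0.6366, 0.6366).

e_3 = (0.4075, 0.1528, -0.6366, 0.6366)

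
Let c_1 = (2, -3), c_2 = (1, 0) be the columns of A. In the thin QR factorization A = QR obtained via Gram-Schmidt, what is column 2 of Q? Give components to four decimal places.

c_1 = (2, -3); ‖c_1‖ = 3.6056, so q_1 = (0.5547, -0.8321).
q_1·c_2 = 0.5547·1 + (-0.8321)·0 = 0.5547.
u_2 = c_2 − 0.5547·q_1 = (0.6923, 0.4615).
‖u_2‖ = 0.8321, so q_2 = (0.8321, 0.5547).

q_2 = (0.8321, 0.5547)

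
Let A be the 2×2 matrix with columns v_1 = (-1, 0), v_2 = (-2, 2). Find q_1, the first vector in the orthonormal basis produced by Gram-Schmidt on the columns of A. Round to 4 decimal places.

q_1 = v_1/‖v_1‖ = (-1, 0)/1.0000 = (-1.0000, 0.0000).

q_1 = (-1.0000, 0.0000)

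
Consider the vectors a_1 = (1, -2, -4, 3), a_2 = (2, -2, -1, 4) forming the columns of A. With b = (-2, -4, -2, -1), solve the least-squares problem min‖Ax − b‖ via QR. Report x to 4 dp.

a_1 = (1, -2, -4, 3); ‖a_1‖ = 5.4772, so q_1 = (0.1826, -0.3651, -0.7303, 0.5477).
q_1·a_2 = 0.1826·2 + (-0.3651)·(-2) + (-0.7303)·(-1) + 0.5477·4 = 4.0166.
u_2 = a_2 − 4.0166·q_1 = (1.2667, -0.5333, 1.9333, 1.8000).
‖u_2‖ = 2.9777, so q_2 = (0.4254, -0.1791, 0.6493, 0.6045).
Qᵀb = (2.0083, -2.0374).
Back-substitute: x_2 = -2.0374/2.9777 = -0.6842.
x_1 = (2.0083 − 4.0166·(-0.6842))/5.4772 = 0.8684.

x = (0.8684, -0.6842)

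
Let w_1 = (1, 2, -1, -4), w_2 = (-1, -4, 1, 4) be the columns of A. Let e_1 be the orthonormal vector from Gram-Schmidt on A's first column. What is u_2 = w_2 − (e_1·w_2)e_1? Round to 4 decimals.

e_1 = w_1/‖w_1‖ = (1, 2, -1, -4)/4.6904 = (0.2132, 0.4264, -0.2132, -0.8528).
r_{12} = e_1·w_2 = -5.5432.
u_2 = w_2 + 5.5432·e_1 = (0.1818, -1.6364, -0.1818, -0.7273).

u_2 = (0.1818, -1.6364, -0.1818, -0.7273)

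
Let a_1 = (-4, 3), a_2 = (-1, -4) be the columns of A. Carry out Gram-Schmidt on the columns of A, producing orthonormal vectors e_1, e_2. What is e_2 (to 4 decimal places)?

e_2 = (-0.6000, -0.8000)

a_1 = (-4, 3); ‖a_1‖ = 5.0000, so e_1 = (-0.8000, 0.6000).
e_1·a_2 = (-0.8000)·(-1) + 0.6000·(-4) = -1.6000.
u_2 = a_2 + 1.6000·e_1 = (-2.2800, -3.0400).
‖u_2‖ = 3.8000, so e_2 = (-0.6000, -0.8000).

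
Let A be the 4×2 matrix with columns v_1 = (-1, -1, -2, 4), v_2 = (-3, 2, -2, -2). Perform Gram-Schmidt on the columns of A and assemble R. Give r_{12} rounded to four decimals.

r_{12} = -0.6396

v_1 = (-1, -1, -2, 4); ‖v_1‖ = 4.6904, so e_1 = (-0.2132, -0.2132, -0.4264, 0.8528).
r_{12} = e_1·v_2 = -0.6396.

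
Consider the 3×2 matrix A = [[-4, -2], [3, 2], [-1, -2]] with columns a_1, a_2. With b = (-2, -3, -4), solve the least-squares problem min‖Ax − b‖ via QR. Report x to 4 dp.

x = (-1.0714, 1.9286)

a_1 = (-4, 3, -1); ‖a_1‖ = 5.0990, so e_1 = (-0.7845, 0.5883, -0.1961).
e_1·a_2 = (-0.7845)·(-2) + 0.5883·2 + (-0.1961)·(-2) = 3.1379.
u_2 = a_2 − 3.1379·e_1 = (0.4615, 0.1538, -1.3846).
‖u_2‖ = 1.4676, so e_2 = (0.3145, 0.1048, -0.9435).
Qᵀb = (0.5883, 2.8304).
Back-substitute: x_2 = 2.8304/1.4676 = 1.9286.
x_1 = (0.5883 − 3.1379·1.9286)/5.0990 = -1.0714.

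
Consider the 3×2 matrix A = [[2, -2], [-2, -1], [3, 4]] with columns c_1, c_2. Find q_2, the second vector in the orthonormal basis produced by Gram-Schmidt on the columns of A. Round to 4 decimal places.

c_1 = (2, -2, 3); ‖c_1‖ = 4.1231, so q_1 = (0.4851, -0.4851, 0.7276).
q_1·c_2 = 0.4851·(-2) + (-0.4851)·(-1) + 0.7276·4 = 2.4254.
u_2 = c_2 − 2.4254·q_1 = (-3.1765, 0.1765, 2.2353).
‖u_2‖ = 3.8881, so q_2 = (-0.8170, 0.0454, 0.5749).

q_2 = (-0.8170, 0.0454, 0.5749)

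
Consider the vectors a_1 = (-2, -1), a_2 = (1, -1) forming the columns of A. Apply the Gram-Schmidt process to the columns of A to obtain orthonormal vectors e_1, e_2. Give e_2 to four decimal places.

e_2 = (0.4472, -0.8944)

a_1 = (-2, -1); ‖a_1‖ = 2.2361, so e_1 = (-0.8944, -0.4472).
e_1·a_2 = (-0.8944)·1 + (-0.4472)·(-1) = -0.4472.
u_2 = a_2 + 0.4472·e_1 = (0.6000, -1.2000).
‖u_2‖ = 1.3416, so e_2 = (0.4472, -0.8944).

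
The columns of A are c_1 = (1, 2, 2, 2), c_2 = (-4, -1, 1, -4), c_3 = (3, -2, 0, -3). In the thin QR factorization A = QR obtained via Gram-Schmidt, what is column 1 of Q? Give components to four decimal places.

c_1 = (1, 2, 2, 2); ‖c_1‖ = 3.6056, so e_1 = (0.2774, 0.5547, 0.5547, 0.5547).

e_1 = (0.2774, 0.5547, 0.5547, 0.5547)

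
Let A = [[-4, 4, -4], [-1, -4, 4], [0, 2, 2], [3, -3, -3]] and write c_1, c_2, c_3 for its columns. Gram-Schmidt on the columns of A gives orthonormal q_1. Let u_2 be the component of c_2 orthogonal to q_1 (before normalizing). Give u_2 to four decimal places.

c_1 = (-4, -1, 0, 3); ‖c_1‖ = 5.0990, so q_1 = (-0.7845, -0.1961, 0.0000, 0.5883).
q_1·c_2 = (-0.7845)·4 + (-0.1961)·(-4) + 0.0000·2 + 0.5883·(-3) = -4.1184.
u_2 = c_2 + 4.1184·q_1 = (0.7692, -4.8077, 2.0000, -0.5769).

u_2 = (0.7692, -4.8077, 2.0000, -0.5769)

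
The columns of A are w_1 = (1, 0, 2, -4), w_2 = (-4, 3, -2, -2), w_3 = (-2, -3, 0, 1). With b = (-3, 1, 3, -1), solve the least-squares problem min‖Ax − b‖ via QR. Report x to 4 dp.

w_1 = (1, 0, 2, -4); ‖w_1‖ = 4.5826, so e_1 = (0.2182, 0.0000, 0.4364, -0.8729).
e_1·w_2 = 0.2182·(-4) + 0.0000·3 + 0.4364·(-2) + (-0.8729)·(-2) = 0.0000.
u_2 = w_2 + 0.0000·e_1 = (-4.0000, 3.0000, -2.0000, -2.0000).
‖u_2‖ = 5.7446, so e_2 = (-0.6963, 0.5222, -0.3482, -0.3482).
e_1·w_3 = 0.2182·(-2) + 0.0000·(-3) + 0.4364·0 + (-0.8729)·1 = -1.3093; e_2·w_3 = (-0.6963)·(-2) + 0.5222·(-3) + (-0.3482)·0 + (-0.3482)·1 = -0.5222.
u_3 = w_3 + 1.3093·e_1 + 0.5222·e_2 = (-2.0779, -2.7273, 0.3896, -0.3247).
‖u_3‖ = 3.4660, so e_3 = (-0.5995, -0.7869, 0.1124, -0.0937).
Qᵀb = (1.5275, 1.9149, 1.4426).
Back-substitute: x_3 = 1.4426/3.4660 = 0.4162.
x_2 = (1.9149 + 0.5222·0.4162)/5.7446 = 0.3712.
x_1 = (1.5275 + 0.0000·0.3712 + 1.3093·0.4162)/4.5826 = 0.4523.

x = (0.4523, 0.3712, 0.4162)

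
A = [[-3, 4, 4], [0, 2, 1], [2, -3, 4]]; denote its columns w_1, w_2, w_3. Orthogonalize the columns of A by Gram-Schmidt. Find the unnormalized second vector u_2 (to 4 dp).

u_2 = (-0.1538, 2.0000, -0.2308)

w_1 = (-3, 0, 2); ‖w_1‖ = 3.6056, so q_1 = (-0.8321, 0.0000, 0.5547).
q_1·w_2 = (-0.8321)·4 + 0.0000·2 + 0.5547·(-3) = -4.9923.
u_2 = w_2 + 4.9923·q_1 = (-0.1538, 2.0000, -0.2308).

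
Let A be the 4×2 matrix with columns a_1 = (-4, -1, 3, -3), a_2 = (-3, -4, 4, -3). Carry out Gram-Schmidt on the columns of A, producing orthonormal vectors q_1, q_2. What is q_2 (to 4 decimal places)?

q_2 = (0.3724, -0.8920, 0.2511, 0.0520)

a_1 = (-4, -1, 3, -3); ‖a_1‖ = 5.9161, so q_1 = (-0.6761, -0.1690, 0.5071, -0.5071).
q_1·a_2 = (-0.6761)·(-3) + (-0.1690)·(-4) + 0.5071·4 + (-0.5071)·(-3) = 6.2541.
u_2 = a_2 − 6.2541·q_1 = (1.2286, -2.9429, 0.8286, 0.1714).
‖u_2‖ = 3.2994, so q_2 = (0.3724, -0.8920, 0.2511, 0.0520).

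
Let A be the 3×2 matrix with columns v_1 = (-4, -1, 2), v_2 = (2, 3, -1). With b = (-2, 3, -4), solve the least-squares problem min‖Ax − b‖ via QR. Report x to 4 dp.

v_1 = (-4, -1, 2); ‖v_1‖ = 4.5826, so q_1 = (-0.8729, -0.2182, 0.4364).
q_1·v_2 = (-0.8729)·2 + (-0.2182)·3 + 0.4364·(-1) = -2.8368.
u_2 = v_2 + 2.8368·q_1 = (-0.4762, 2.3810, 0.2381).
‖u_2‖ = 2.4398, so q_2 = (-0.1952, 0.9759, 0.0976).
Qᵀb = (-0.6547, 2.9277).
Back-substitute: x_2 = 2.9277/2.4398 = 1.2000.
x_1 = (-0.6547 + 2.8368·1.2000)/4.5826 = 0.6000.

x = (0.6000, 1.2000)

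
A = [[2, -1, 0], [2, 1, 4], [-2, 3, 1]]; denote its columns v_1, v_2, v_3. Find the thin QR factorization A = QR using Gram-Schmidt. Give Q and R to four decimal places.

Q = [[0.5774, 0.0000, -0.8165], [0.5774, 0.7071, 0.4082], [-0.5774, 0.7071, -0.4082]], R = [[3.4641, -1.7321, 1.7321], [0.0000, 2.8284, 3.5355], [0.0000, 0.0000, 1.2247]]

v_1 = (2, 2, -2); ‖v_1‖ = 3.4641, so q_1 = (0.5774, 0.5774, -0.5774).
q_1·v_2 = 0.5774·(-1) + 0.5774·1 + (-0.5774)·3 = -1.7321.
u_2 = v_2 + 1.7321·q_1 = (0.0000, 2.0000, 2.0000).
‖u_2‖ = 2.8284, so q_2 = (0.0000, 0.7071, 0.7071).
q_1·v_3 = 0.5774·0 + 0.5774·4 + (-0.5774)·1 = 1.7321; q_2·v_3 = 0.0000·0 + 0.7071·4 + 0.7071·1 = 3.5355.
u_3 = v_3 − 1.7321·q_1 − 3.5355·q_2 = (-1.0000, 0.5000, -0.5000).
‖u_3‖ = 1.2247, so q_3 = (-0.8165, 0.4082, -0.4082).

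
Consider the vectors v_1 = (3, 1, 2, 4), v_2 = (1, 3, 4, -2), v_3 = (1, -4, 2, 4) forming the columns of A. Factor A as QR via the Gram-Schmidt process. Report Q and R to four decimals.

Q = [[0.5477, 0.0745, -0.1667], [0.1826, 0.5217, -0.7667], [0.3651, 0.6708, 0.6200], [0.7303, -0.5217, 0.0067]], R = [[5.4772, 1.0954, 3.4689], [0.0000, 5.3666, -2.7578], [0.0000, 0.0000, 4.1667]]

v_1 = (3, 1, 2, 4); ‖v_1‖ = 5.4772, so e_1 = (0.5477, 0.1826, 0.3651, 0.7303).
e_1·v_2 = 0.5477·1 + 0.1826·3 + 0.3651·4 + 0.7303·(-2) = 1.0954.
u_2 = v_2 − 1.0954·e_1 = (0.4000, 2.8000, 3.6000, -2.8000).
‖u_2‖ = 5.3666, so e_2 = (0.0745, 0.5217, 0.6708, -0.5217).
e_1·v_3 = 0.5477·1 + 0.1826·(-4) + 0.3651·2 + 0.7303·4 = 3.4689; e_2·v_3 = 0.0745·1 + 0.5217·(-4) + 0.6708·2 + (-0.5217)·4 = -2.7578.
u_3 = v_3 − 3.4689·e_1 + 2.7578·e_2 = (-0.6944, -3.1944, 2.5833, 0.0278).
‖u_3‖ = 4.1667, so e_3 = (-0.1667, -0.7667, 0.6200, 0.0067).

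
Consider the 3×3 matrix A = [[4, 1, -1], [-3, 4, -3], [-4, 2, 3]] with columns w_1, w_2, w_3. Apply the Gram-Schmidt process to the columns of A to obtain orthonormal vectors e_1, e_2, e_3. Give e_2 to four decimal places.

w_1 = (4, -3, -4); ‖w_1‖ = 6.4031, so e_1 = (0.6247, -0.4685, -0.6247).
e_1·w_2 = 0.6247·1 + (-0.4685)·4 + (-0.6247)·2 = -2.4988.
u_2 = w_2 + 2.4988·e_1 = (2.5610, 2.8293, 0.4390).
‖u_2‖ = 3.8414, so e_2 = (0.6667, 0.7365, 0.1143).

e_2 = (0.6667, 0.7365, 0.1143)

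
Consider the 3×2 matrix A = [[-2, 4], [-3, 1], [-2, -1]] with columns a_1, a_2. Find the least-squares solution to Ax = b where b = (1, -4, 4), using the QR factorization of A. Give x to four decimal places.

x = (0.0000, -0.2222)

a_1 = (-2, -3, -2); ‖a_1‖ = 4.1231, so q_1 = (-0.4851, -0.7276, -0.4851).
q_1·a_2 = (-0.4851)·4 + (-0.7276)·1 + (-0.4851)·(-1) = -2.1828.
u_2 = a_2 + 2.1828·q_1 = (2.9412, -0.5882, -2.0588).
‖u_2‖ = 3.6380, so q_2 = (0.8085, -0.1617, -0.5659).
Qᵀb = (0.4851, -0.8085).
Back-substitute: x_2 = -0.8085/3.6380 = -0.2222.
x_1 = (0.4851 + 2.1828·(-0.2222))/4.1231 = 0.0000.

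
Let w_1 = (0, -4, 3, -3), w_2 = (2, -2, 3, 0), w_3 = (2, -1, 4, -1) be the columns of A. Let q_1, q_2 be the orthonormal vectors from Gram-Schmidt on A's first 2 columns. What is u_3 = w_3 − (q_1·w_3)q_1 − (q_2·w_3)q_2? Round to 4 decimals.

u_3 = (0.0000, 1.2353, 0.8235, -0.8235)

w_1 = (0, -4, 3, -3); ‖w_1‖ = 5.8310, so q_1 = (0.0000, -0.6860, 0.5145, -0.5145).
q_1·w_2 = 0.0000·2 + (-0.6860)·(-2) + 0.5145·3 + (-0.5145)·0 = 2.9155.
u_2 = w_2 − 2.9155·q_1 = (2.0000, 0.0000, 1.5000, 1.5000).
‖u_2‖ = 2.9155, so q_2 = (0.6860, 0.0000, 0.5145, 0.5145).
q_1·w_3 = 0.0000·2 + (-0.6860)·(-1) + 0.5145·4 + (-0.5145)·(-1) = 3.2585; q_2·w_3 = 0.6860·2 + (0.0000)·(-1) + 0.5145·4 + 0.5145·(-1) = 2.9155.
u_3 = w_3 − 3.2585·q_1 − 2.9155·q_2 = (0.0000, 1.2353, 0.8235, -0.8235).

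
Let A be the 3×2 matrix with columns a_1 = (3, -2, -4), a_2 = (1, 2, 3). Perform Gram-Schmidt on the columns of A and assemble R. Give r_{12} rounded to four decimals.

r_{12} = -2.4140

a_1 = (3, -2, -4); ‖a_1‖ = 5.3852, so q_1 = (0.5571, -0.3714, -0.7428).
r_{12} = q_1·a_2 = -2.4140.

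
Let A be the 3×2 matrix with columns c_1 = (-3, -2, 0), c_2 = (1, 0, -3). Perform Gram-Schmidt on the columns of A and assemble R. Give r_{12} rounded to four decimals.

c_1 = (-3, -2, 0); ‖c_1‖ = 3.6056, so e_1 = (-0.8321, -0.5547, 0.0000).
r_{12} = e_1·c_2 = -0.8321.

r_{12} = -0.8321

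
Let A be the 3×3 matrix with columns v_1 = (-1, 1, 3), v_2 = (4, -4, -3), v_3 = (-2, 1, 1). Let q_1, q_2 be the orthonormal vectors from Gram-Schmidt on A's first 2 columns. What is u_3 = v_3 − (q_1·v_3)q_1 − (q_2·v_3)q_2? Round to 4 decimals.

q_1 = v_1/‖v_1‖ = (-1, 1, 3)/3.3166 = (-0.3015, 0.3015, 0.9045).
r_{12} = q_1·v_2 = -5.1257.
u_2 = v_2 + 5.1257·q_1 = (2.4545, -2.4545, 1.6364).
‖u_2‖ = 3.8376, so q_2 = (0.6396, -0.6396, 0.4264).
r_{13} = q_1·v_3 = 1.8091; r_{23} = q_2·v_3 = -1.4924.
u_3 = v_3 − 1.8091·q_1 + 1.4924·q_2 = (-0.5000, -0.5000, 0.0000).

u_3 = (-0.5000, -0.5000, 0.0000)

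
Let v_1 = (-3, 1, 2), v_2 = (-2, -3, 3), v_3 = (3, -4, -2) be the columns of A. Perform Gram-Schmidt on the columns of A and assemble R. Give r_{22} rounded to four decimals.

r_{22} = 4.0267

v_1 = (-3, 1, 2); ‖v_1‖ = 3.7417, so e_1 = (-0.8018, 0.2673, 0.5345).
e_1·v_2 = (-0.8018)·(-2) + 0.2673·(-3) + 0.5345·3 = 2.4054.
u_2 = v_2 − 2.4054·e_1 = (-0.0714, -3.6429, 1.7143).
r_{22} = ‖u_2‖ = 4.0267.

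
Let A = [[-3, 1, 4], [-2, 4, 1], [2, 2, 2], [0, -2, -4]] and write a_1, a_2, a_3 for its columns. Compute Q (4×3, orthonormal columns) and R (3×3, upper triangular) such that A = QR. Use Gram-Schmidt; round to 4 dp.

a_1 = (-3, -2, 2, 0); ‖a_1‖ = 4.1231, so e_1 = (-0.7276, -0.4851, 0.4851, 0.0000).
e_1·a_2 = (-0.7276)·1 + (-0.4851)·4 + 0.4851·2 + 0.0000·(-2) = -1.6977.
u_2 = a_2 + 1.6977·e_1 = (-0.2353, 3.1765, 2.8235, -2.0000).
‖u_2‖ = 4.7029, so e_2 = (-0.0500, 0.6754, 0.6004, -0.4253).
e_1·a_3 = (-0.7276)·4 + (-0.4851)·1 + 0.4851·2 + 0.0000·(-4) = -2.4254; e_2·a_3 = (-0.0500)·4 + 0.6754·1 + 0.6004·2 + (-0.4253)·(-4) = 3.3771.
u_3 = a_3 + 2.4254·e_1 − 3.3771·e_2 = (2.4043, -2.4574, 1.1489, -2.5638).
‖u_3‖ = 4.4399, so e_3 = (0.5415, -0.5535, 0.2588, -0.5775).

Q = [[-0.7276, -0.0500, 0.5415], [-0.4851, 0.6754, -0.5535], [0.4851, 0.6004, 0.2588], [0.0000, -0.4253, -0.5775]], R = [[4.1231, -1.6977, -2.4254], [0.0000, 4.7029, 3.3771], [0.0000, 0.0000, 4.4399]]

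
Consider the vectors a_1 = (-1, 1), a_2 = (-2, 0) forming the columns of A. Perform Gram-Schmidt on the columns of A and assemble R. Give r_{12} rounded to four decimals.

r_{12} = 1.4142

q_1 = a_1/‖a_1‖ = (-1, 1)/1.4142 = (-0.7071, 0.7071).
r_{12} = q_1·a_2 = 1.4142.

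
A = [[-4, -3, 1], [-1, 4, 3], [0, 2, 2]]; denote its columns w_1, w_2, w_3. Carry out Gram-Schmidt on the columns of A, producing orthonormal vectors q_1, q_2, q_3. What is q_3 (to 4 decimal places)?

q_3 = (0.0966, -0.3862, 0.9173)

w_1 = (-4, -1, 0); ‖w_1‖ = 4.1231, so q_1 = (-0.9701, -0.2425, 0.0000).
q_1·w_2 = (-0.9701)·(-3) + (-0.2425)·4 + 0.0000·2 = 1.9403.
u_2 = w_2 − 1.9403·q_1 = (-1.1176, 4.4706, 2.0000).
‖u_2‖ = 5.0235, so q_2 = (-0.2225, 0.8899, 0.3981).
q_1·w_3 = (-0.9701)·1 + (-0.2425)·3 + 0.0000·2 = -1.6977; q_2·w_3 = (-0.2225)·1 + 0.8899·3 + 0.3981·2 = 3.2436.
u_3 = w_3 + 1.6977·q_1 − 3.2436·q_2 = (0.0746, -0.2984, 0.7086).
‖u_3‖ = 0.7725, so q_3 = (0.0966, -0.3862, 0.9173).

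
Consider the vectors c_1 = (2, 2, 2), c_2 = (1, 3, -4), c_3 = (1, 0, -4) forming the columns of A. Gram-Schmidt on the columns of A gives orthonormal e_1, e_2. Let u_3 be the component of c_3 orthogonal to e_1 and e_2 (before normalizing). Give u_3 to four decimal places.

u_3 = (1.3462, -0.9615, -0.3846)

c_1 = (2, 2, 2); ‖c_1‖ = 3.4641, so e_1 = (0.5774, 0.5774, 0.5774).
e_1·c_2 = 0.5774·1 + 0.5774·3 + 0.5774·(-4) = 0.0000.
u_2 = c_2 + 0.0000·e_1 = (1.0000, 3.0000, -4.0000).
‖u_2‖ = 5.0990, so e_2 = (0.1961, 0.5883, -0.7845).
e_1·c_3 = 0.5774·1 + 0.5774·0 + 0.5774·(-4) = -1.7321; e_2·c_3 = 0.1961·1 + 0.5883·0 + (-0.7845)·(-4) = 3.3340.
u_3 = c_3 + 1.7321·e_1 − 3.3340·e_2 = (1.3462, -0.9615, -0.3846).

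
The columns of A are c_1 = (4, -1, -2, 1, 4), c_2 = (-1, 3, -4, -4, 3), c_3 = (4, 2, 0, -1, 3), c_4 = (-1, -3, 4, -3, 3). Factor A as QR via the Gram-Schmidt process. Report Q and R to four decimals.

c_1 = (4, -1, -2, 1, 4); ‖c_1‖ = 6.1644, so q_1 = (0.6489, -0.1622, -0.3244, 0.1622, 0.6489).
q_1·c_2 = 0.6489·(-1) + (-0.1622)·3 + (-0.3244)·(-4) + 0.1622·(-4) + 0.6489·3 = 1.4600.
u_2 = c_2 − 1.4600·q_1 = (-1.9474, 3.2368, -3.5263, -4.2368, 2.0526).
‖u_2‖ = 6.9906, so q_2 = (-0.2786, 0.4630, -0.5044, -0.6061, 0.2936).
q_1·c_3 = 0.6489·4 + (-0.1622)·2 + (-0.3244)·0 + 0.1622·(-1) + 0.6489·3 = 4.0555; q_2·c_3 = (-0.2786)·4 + 0.4630·2 + (-0.5044)·0 + (-0.6061)·(-1) + 0.2936·3 = 1.2987.
u_3 = c_3 − 4.0555·q_1 − 1.2987·q_2 = (1.7302, 2.0565, 1.9709, -0.8708, -0.0129).
‖u_3‖ = 3.4447, so q_3 = (0.5023, 0.5970, 0.5722, -0.2528, -0.0038).
q_1·c_4 = 0.6489·(-1) + (-0.1622)·(-3) + (-0.3244)·4 + 0.1622·(-3) + 0.6489·3 = 0.0000; q_2·c_4 = (-0.2786)·(-1) + 0.4630·(-3) + (-0.5044)·4 + (-0.6061)·(-3) + 0.2936·3 = -0.4291; q_3·c_4 = 0.5023·(-1) + 0.5970·(-3) + 0.5722·4 + (-0.2528)·(-3) + (-0.0038)·3 = 0.7424.
u_4 = c_4 + 0.0000·q_1 + 0.4291·q_2 − 0.7424·q_3 = (-1.4924, -3.2445, 3.3587, -3.0724, 3.1288).
‖u_4‖ = 6.5776, so q_4 = (-0.2269, -0.4933, 0.5106, -0.4671, 0.4757).

Q = [[0.6489, -0.2786, 0.5023, -0.2269], [-0.1622, 0.4630, 0.5970, -0.4933], [-0.3244, -0.5044, 0.5722, 0.5106], [0.1622, -0.6061, -0.2528, -0.4671], [0.6489, 0.2936, -0.0038, 0.4757]], R = [[6.1644, 1.4600, 4.0555, 0.0000], [0.0000, 6.9906, 1.2987, -0.4291], [0.0000, 0.0000, 3.4447, 0.7424], [0.0000, 0.0000, 0.0000, 6.5776]]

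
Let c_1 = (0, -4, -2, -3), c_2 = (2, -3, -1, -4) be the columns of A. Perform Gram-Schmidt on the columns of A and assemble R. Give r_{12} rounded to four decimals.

c_1 = (0, -4, -2, -3); ‖c_1‖ = 5.3852, so q_1 = (0.0000, -0.7428, -0.3714, -0.5571).
r_{12} = q_1·c_2 = 4.8281.

r_{12} = 4.8281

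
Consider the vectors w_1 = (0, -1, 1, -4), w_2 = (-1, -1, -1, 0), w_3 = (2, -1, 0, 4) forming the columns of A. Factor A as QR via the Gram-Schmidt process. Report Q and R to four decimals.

w_1 = (0, -1, 1, -4); ‖w_1‖ = 4.2426, so q_1 = (0.0000, -0.2357, 0.2357, -0.9428).
q_1·w_2 = 0.0000·(-1) + (-0.2357)·(-1) + 0.2357·(-1) + (-0.9428)·0 = 0.0000.
u_2 = w_2 + 0.0000·q_1 = (-1.0000, -1.0000, -1.0000, 0.0000).
‖u_2‖ = 1.7321, so q_2 = (-0.5774, -0.5774, -0.5774, 0.0000).
q_1·w_3 = 0.0000·2 + (-0.2357)·(-1) + 0.2357·0 + (-0.9428)·4 = -3.5355; q_2·w_3 = (-0.5774)·2 + (-0.5774)·(-1) + (-0.5774)·0 + 0.0000·4 = -0.5774.
u_3 = w_3 + 3.5355·q_1 + 0.5774·q_2 = (1.6667, -2.1667, 0.5000, 0.6667).
‖u_3‖ = 2.8577, so q_3 = (0.5832, -0.7582, 0.1750, 0.2333).

Q = [[0.0000, -0.5774, 0.5832], [-0.2357, -0.5774, -0.7582], [0.2357, -0.5774, 0.1750], [-0.9428, 0.0000, 0.2333]], R = [[4.2426, 0.0000, -3.5355], [0.0000, 1.7321, -0.5774], [0.0000, 0.0000, 2.8577]]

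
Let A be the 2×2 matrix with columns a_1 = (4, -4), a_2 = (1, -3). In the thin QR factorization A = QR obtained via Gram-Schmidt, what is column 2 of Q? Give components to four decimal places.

q_2 = (-0.7071, -0.7071)

a_1 = (4, -4); ‖a_1‖ = 5.6569, so q_1 = (0.7071, -0.7071).
q_1·a_2 = 0.7071·1 + (-0.7071)·(-3) = 2.8284.
u_2 = a_2 − 2.8284·q_1 = (-1.0000, -1.0000).
‖u_2‖ = 1.4142, so q_2 = (-0.7071, -0.7071).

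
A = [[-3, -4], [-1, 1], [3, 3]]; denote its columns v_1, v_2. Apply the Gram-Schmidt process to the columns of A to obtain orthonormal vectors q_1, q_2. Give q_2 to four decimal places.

q_2 = (-0.3786, 0.9228, -0.0710)

v_1 = (-3, -1, 3); ‖v_1‖ = 4.3589, so q_1 = (-0.6882, -0.2294, 0.6882).
q_1·v_2 = (-0.6882)·(-4) + (-0.2294)·1 + 0.6882·3 = 4.5883.
u_2 = v_2 − 4.5883·q_1 = (-0.8421, 2.0526, -0.1579).
‖u_2‖ = 2.2243, so q_2 = (-0.3786, 0.9228, -0.0710).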